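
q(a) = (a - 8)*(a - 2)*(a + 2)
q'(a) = (a - 8)*(a - 2) + (a - 8)*(a + 2) + (a - 2)*(a + 2)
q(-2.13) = -5.44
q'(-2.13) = 43.69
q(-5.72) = -394.02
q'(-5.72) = 185.68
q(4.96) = -62.63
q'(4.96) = -9.56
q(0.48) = 28.35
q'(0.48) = -10.99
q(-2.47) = -22.00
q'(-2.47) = 53.82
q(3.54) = -38.05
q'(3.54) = -23.05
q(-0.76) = 29.98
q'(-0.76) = 9.89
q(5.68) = -65.57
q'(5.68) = 1.91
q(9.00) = 77.00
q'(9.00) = 95.00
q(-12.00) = -2800.00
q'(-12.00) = 620.00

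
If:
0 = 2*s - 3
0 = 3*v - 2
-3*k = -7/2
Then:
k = 7/6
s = 3/2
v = 2/3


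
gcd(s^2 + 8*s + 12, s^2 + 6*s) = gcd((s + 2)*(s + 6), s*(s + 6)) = s + 6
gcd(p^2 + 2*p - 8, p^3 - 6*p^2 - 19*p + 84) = p + 4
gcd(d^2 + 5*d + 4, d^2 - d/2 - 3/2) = d + 1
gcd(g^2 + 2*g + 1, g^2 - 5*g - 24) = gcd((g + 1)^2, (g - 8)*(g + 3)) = 1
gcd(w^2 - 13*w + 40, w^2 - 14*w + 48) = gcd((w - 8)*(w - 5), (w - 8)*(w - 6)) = w - 8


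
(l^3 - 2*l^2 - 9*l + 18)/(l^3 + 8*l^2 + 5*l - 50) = (l^2 - 9)/(l^2 + 10*l + 25)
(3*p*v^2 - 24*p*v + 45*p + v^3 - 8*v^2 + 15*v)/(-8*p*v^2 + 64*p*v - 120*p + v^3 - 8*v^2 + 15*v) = (-3*p - v)/(8*p - v)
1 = 1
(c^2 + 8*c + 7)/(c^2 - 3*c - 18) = (c^2 + 8*c + 7)/(c^2 - 3*c - 18)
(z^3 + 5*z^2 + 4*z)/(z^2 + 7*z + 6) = z*(z + 4)/(z + 6)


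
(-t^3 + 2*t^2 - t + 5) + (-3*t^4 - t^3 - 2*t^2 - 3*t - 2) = -3*t^4 - 2*t^3 - 4*t + 3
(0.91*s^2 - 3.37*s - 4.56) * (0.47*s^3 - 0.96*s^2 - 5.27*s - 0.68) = 0.4277*s^5 - 2.4575*s^4 - 3.7037*s^3 + 21.5187*s^2 + 26.3228*s + 3.1008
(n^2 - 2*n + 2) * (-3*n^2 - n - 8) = -3*n^4 + 5*n^3 - 12*n^2 + 14*n - 16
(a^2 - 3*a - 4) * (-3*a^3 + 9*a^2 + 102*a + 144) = -3*a^5 + 18*a^4 + 87*a^3 - 198*a^2 - 840*a - 576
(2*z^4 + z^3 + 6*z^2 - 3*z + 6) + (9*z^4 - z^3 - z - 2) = 11*z^4 + 6*z^2 - 4*z + 4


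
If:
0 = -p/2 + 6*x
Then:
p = 12*x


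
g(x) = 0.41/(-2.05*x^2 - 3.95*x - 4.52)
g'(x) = 0.41*(4.1*x + 3.95)/(-2.05*x^2 - 3.95*x - 4.52)^2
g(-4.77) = -0.01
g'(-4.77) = -0.01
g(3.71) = -0.01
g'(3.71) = 0.00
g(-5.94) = -0.01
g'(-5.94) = -0.00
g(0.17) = -0.08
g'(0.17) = 0.07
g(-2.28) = -0.07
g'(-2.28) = -0.06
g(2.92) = -0.01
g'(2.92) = 0.01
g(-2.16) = -0.07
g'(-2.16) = -0.07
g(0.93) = -0.04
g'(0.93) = 0.03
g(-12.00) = -0.00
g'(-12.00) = -0.00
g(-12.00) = -0.00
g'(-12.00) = -0.00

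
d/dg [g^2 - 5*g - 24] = 2*g - 5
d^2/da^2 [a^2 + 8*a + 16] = 2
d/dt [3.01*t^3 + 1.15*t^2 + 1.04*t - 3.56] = 9.03*t^2 + 2.3*t + 1.04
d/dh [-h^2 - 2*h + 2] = -2*h - 2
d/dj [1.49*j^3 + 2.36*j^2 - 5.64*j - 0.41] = 4.47*j^2 + 4.72*j - 5.64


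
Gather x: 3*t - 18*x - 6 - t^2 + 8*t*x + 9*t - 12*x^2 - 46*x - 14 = -t^2 + 12*t - 12*x^2 + x*(8*t - 64) - 20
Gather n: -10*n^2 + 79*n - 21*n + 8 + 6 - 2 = -10*n^2 + 58*n + 12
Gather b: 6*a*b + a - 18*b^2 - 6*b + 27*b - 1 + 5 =a - 18*b^2 + b*(6*a + 21) + 4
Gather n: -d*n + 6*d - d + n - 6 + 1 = 5*d + n*(1 - d) - 5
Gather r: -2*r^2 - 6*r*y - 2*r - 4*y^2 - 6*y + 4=-2*r^2 + r*(-6*y - 2) - 4*y^2 - 6*y + 4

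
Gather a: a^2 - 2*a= a^2 - 2*a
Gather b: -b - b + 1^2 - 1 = -2*b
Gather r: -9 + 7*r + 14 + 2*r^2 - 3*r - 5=2*r^2 + 4*r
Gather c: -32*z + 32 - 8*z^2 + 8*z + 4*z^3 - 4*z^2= 4*z^3 - 12*z^2 - 24*z + 32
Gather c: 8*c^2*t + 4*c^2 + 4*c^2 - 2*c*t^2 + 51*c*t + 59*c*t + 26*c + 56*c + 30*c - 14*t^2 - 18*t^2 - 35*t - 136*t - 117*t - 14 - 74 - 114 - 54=c^2*(8*t + 8) + c*(-2*t^2 + 110*t + 112) - 32*t^2 - 288*t - 256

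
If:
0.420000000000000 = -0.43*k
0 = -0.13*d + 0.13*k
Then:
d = -0.98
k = -0.98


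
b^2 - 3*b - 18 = (b - 6)*(b + 3)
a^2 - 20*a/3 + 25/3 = (a - 5)*(a - 5/3)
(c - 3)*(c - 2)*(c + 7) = c^3 + 2*c^2 - 29*c + 42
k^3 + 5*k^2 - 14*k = k*(k - 2)*(k + 7)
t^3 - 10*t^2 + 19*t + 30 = (t - 6)*(t - 5)*(t + 1)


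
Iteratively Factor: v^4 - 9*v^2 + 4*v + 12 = (v - 2)*(v^3 + 2*v^2 - 5*v - 6) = (v - 2)*(v + 1)*(v^2 + v - 6) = (v - 2)^2*(v + 1)*(v + 3)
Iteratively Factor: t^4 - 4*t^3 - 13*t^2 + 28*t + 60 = (t - 3)*(t^3 - t^2 - 16*t - 20) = (t - 3)*(t + 2)*(t^2 - 3*t - 10) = (t - 3)*(t + 2)^2*(t - 5)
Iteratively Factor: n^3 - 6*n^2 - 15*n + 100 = (n - 5)*(n^2 - n - 20) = (n - 5)*(n + 4)*(n - 5)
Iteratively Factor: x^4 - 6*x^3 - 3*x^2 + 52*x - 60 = (x - 2)*(x^3 - 4*x^2 - 11*x + 30) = (x - 2)*(x + 3)*(x^2 - 7*x + 10) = (x - 2)^2*(x + 3)*(x - 5)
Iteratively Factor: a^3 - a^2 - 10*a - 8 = (a - 4)*(a^2 + 3*a + 2) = (a - 4)*(a + 1)*(a + 2)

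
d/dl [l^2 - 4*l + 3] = 2*l - 4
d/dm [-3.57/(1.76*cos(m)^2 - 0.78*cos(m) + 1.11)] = (2.7846 - 12.5664*cos(m))*sin(m)/(1.76*cos(m)^2 - 0.78*cos(m) + 1.11)^2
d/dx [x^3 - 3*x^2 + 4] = 3*x*(x - 2)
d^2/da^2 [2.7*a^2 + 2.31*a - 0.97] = 5.40000000000000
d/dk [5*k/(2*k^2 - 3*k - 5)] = 5*(-2*k^2 - 5)/(4*k^4 - 12*k^3 - 11*k^2 + 30*k + 25)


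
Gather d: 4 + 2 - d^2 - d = -d^2 - d + 6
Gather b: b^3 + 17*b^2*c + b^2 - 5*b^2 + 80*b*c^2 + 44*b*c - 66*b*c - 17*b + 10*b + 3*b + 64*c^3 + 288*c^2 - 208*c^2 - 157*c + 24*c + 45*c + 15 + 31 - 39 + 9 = b^3 + b^2*(17*c - 4) + b*(80*c^2 - 22*c - 4) + 64*c^3 + 80*c^2 - 88*c + 16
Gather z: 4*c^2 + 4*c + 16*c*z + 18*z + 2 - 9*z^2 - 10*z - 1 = 4*c^2 + 4*c - 9*z^2 + z*(16*c + 8) + 1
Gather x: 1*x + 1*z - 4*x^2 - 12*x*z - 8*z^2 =-4*x^2 + x*(1 - 12*z) - 8*z^2 + z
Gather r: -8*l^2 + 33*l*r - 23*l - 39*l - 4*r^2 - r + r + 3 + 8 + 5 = -8*l^2 + 33*l*r - 62*l - 4*r^2 + 16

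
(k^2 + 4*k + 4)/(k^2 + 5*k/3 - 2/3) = 3*(k + 2)/(3*k - 1)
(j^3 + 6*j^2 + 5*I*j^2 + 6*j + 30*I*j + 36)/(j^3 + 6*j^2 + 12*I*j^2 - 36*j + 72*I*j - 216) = (j - I)/(j + 6*I)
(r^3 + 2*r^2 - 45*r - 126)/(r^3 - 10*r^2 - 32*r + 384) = (r^2 - 4*r - 21)/(r^2 - 16*r + 64)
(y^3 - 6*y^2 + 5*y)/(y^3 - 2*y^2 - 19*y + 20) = y/(y + 4)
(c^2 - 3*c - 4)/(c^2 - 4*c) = (c + 1)/c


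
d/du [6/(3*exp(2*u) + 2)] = -36*exp(2*u)/(3*exp(2*u) + 2)^2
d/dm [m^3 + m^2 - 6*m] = 3*m^2 + 2*m - 6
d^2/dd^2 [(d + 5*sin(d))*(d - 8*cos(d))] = -5*d*sin(d) + 8*d*cos(d) + 16*sin(d) + 80*sin(2*d) + 10*cos(d) + 2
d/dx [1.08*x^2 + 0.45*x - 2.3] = 2.16*x + 0.45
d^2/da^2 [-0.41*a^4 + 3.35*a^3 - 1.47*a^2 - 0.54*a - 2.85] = -4.92*a^2 + 20.1*a - 2.94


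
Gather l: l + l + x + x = 2*l + 2*x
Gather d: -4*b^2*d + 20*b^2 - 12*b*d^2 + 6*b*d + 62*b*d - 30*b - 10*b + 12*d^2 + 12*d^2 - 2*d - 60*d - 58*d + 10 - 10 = 20*b^2 - 40*b + d^2*(24 - 12*b) + d*(-4*b^2 + 68*b - 120)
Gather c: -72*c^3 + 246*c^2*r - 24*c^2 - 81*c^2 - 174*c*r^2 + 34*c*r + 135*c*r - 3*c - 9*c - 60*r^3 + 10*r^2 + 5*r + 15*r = -72*c^3 + c^2*(246*r - 105) + c*(-174*r^2 + 169*r - 12) - 60*r^3 + 10*r^2 + 20*r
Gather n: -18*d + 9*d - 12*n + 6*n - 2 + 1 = -9*d - 6*n - 1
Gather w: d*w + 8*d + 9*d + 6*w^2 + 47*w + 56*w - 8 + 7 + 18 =17*d + 6*w^2 + w*(d + 103) + 17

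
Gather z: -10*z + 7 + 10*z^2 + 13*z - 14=10*z^2 + 3*z - 7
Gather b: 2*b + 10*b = 12*b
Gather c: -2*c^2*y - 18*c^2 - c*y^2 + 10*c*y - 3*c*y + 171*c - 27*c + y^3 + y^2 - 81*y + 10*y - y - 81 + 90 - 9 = c^2*(-2*y - 18) + c*(-y^2 + 7*y + 144) + y^3 + y^2 - 72*y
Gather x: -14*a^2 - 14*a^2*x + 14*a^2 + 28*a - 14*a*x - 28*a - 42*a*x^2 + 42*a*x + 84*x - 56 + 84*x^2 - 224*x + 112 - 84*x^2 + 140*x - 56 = -42*a*x^2 + x*(-14*a^2 + 28*a)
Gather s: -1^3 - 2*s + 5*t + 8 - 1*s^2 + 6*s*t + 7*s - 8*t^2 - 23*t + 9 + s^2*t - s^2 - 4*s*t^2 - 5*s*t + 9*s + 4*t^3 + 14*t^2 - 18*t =s^2*(t - 2) + s*(-4*t^2 + t + 14) + 4*t^3 + 6*t^2 - 36*t + 16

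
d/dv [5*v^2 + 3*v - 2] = 10*v + 3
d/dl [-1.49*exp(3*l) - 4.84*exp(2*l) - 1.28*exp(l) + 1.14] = (-4.47*exp(2*l) - 9.68*exp(l) - 1.28)*exp(l)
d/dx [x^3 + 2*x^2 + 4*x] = 3*x^2 + 4*x + 4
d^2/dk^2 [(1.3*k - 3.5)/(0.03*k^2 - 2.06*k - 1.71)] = ((5.566 - 0.234*k)*(-0.03*k^2 + 2.06*k + 1.71) - (0.06*k - 2.06)*(0.12*k - 4.12)*(1.3*k - 3.5))/(-0.03*k^2 + 2.06*k + 1.71)^3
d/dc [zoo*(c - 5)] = zoo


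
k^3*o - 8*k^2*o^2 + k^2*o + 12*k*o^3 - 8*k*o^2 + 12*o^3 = (k - 6*o)*(k - 2*o)*(k*o + o)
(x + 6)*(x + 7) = x^2 + 13*x + 42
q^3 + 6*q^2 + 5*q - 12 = (q - 1)*(q + 3)*(q + 4)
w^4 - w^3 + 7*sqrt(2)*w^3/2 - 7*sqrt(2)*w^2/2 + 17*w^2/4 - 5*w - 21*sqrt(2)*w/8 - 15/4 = (w - 3/2)*(w + 1/2)*(w + sqrt(2))*(w + 5*sqrt(2)/2)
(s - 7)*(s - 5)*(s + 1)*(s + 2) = s^4 - 9*s^3 + s^2 + 81*s + 70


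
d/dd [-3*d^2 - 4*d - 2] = -6*d - 4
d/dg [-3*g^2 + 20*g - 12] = 20 - 6*g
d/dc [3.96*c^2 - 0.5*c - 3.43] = 7.92*c - 0.5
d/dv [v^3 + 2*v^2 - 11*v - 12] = 3*v^2 + 4*v - 11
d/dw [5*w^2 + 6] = 10*w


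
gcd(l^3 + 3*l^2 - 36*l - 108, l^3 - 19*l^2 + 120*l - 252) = l - 6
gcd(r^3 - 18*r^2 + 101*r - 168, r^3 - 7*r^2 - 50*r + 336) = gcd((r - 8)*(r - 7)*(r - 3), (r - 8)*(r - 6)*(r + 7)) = r - 8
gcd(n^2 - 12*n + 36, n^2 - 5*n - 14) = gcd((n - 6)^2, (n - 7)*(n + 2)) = 1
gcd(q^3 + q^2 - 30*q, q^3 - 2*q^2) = q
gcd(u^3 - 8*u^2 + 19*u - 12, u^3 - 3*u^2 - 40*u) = 1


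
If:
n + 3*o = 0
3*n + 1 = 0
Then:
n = -1/3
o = 1/9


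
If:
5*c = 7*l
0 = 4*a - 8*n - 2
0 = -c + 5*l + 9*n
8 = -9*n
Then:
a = -23/18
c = 28/9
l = 20/9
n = -8/9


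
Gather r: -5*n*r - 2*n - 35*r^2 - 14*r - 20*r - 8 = -2*n - 35*r^2 + r*(-5*n - 34) - 8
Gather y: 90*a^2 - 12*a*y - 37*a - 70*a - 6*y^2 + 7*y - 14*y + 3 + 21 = 90*a^2 - 107*a - 6*y^2 + y*(-12*a - 7) + 24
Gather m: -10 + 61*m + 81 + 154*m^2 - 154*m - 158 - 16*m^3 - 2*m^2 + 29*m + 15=-16*m^3 + 152*m^2 - 64*m - 72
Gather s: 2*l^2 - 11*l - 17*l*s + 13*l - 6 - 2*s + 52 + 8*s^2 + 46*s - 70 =2*l^2 + 2*l + 8*s^2 + s*(44 - 17*l) - 24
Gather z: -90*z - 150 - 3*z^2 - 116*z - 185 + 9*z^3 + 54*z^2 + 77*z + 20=9*z^3 + 51*z^2 - 129*z - 315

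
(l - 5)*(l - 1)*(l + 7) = l^3 + l^2 - 37*l + 35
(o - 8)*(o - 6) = o^2 - 14*o + 48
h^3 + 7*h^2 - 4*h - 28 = (h - 2)*(h + 2)*(h + 7)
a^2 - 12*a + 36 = (a - 6)^2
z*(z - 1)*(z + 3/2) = z^3 + z^2/2 - 3*z/2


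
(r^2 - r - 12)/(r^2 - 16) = (r + 3)/(r + 4)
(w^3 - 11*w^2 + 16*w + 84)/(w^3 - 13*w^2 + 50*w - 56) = (w^2 - 4*w - 12)/(w^2 - 6*w + 8)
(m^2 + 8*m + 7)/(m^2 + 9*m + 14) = (m + 1)/(m + 2)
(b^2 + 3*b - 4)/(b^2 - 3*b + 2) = (b + 4)/(b - 2)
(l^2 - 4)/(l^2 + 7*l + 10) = (l - 2)/(l + 5)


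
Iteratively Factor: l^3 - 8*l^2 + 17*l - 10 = (l - 1)*(l^2 - 7*l + 10) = (l - 2)*(l - 1)*(l - 5)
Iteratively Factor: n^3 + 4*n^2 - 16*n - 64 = (n + 4)*(n^2 - 16) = (n + 4)^2*(n - 4)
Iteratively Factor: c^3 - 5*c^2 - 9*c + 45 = (c - 3)*(c^2 - 2*c - 15) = (c - 5)*(c - 3)*(c + 3)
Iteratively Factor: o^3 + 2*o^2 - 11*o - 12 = (o - 3)*(o^2 + 5*o + 4) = (o - 3)*(o + 1)*(o + 4)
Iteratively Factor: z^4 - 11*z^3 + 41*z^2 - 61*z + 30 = (z - 3)*(z^3 - 8*z^2 + 17*z - 10) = (z - 3)*(z - 2)*(z^2 - 6*z + 5) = (z - 3)*(z - 2)*(z - 1)*(z - 5)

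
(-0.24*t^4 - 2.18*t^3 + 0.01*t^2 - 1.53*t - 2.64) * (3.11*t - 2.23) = -0.7464*t^5 - 6.2446*t^4 + 4.8925*t^3 - 4.7806*t^2 - 4.7985*t + 5.8872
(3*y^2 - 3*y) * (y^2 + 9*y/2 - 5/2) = 3*y^4 + 21*y^3/2 - 21*y^2 + 15*y/2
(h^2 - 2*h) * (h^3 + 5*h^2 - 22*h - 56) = h^5 + 3*h^4 - 32*h^3 - 12*h^2 + 112*h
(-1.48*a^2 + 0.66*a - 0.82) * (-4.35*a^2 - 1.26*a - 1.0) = 6.438*a^4 - 1.0062*a^3 + 4.2154*a^2 + 0.3732*a + 0.82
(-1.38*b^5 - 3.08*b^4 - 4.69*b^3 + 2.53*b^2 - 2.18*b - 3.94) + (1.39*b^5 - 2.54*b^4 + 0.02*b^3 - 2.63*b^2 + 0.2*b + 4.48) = 0.01*b^5 - 5.62*b^4 - 4.67*b^3 - 0.1*b^2 - 1.98*b + 0.54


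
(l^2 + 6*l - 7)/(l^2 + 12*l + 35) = (l - 1)/(l + 5)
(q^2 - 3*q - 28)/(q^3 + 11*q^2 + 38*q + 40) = (q - 7)/(q^2 + 7*q + 10)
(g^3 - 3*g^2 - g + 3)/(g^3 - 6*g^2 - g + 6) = (g - 3)/(g - 6)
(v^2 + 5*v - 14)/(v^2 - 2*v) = (v + 7)/v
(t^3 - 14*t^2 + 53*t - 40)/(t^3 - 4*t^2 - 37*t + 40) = (t - 5)/(t + 5)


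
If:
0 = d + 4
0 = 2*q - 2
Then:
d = -4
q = 1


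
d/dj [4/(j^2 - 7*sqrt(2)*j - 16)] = 4*(-2*j + 7*sqrt(2))/(-j^2 + 7*sqrt(2)*j + 16)^2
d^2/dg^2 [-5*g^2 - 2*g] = -10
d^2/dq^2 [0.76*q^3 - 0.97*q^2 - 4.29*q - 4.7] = 4.56*q - 1.94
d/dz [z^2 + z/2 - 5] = 2*z + 1/2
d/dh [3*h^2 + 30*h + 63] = 6*h + 30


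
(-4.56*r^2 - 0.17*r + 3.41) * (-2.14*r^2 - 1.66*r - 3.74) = 9.7584*r^4 + 7.9334*r^3 + 10.0392*r^2 - 5.0248*r - 12.7534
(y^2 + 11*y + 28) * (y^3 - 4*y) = y^5 + 11*y^4 + 24*y^3 - 44*y^2 - 112*y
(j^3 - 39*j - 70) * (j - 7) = j^4 - 7*j^3 - 39*j^2 + 203*j + 490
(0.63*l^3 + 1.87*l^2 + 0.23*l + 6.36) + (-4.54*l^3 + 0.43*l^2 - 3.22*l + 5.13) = -3.91*l^3 + 2.3*l^2 - 2.99*l + 11.49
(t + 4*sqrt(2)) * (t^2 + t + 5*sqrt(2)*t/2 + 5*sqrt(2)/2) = t^3 + t^2 + 13*sqrt(2)*t^2/2 + 13*sqrt(2)*t/2 + 20*t + 20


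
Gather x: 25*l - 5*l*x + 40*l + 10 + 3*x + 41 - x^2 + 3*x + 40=65*l - x^2 + x*(6 - 5*l) + 91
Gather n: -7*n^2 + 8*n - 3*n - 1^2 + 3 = -7*n^2 + 5*n + 2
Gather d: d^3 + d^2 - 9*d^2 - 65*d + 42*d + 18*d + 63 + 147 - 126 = d^3 - 8*d^2 - 5*d + 84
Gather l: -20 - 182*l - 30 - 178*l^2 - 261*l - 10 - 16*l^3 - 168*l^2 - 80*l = -16*l^3 - 346*l^2 - 523*l - 60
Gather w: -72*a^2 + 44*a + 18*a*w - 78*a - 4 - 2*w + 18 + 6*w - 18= -72*a^2 - 34*a + w*(18*a + 4) - 4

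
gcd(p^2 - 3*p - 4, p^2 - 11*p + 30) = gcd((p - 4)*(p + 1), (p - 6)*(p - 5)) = 1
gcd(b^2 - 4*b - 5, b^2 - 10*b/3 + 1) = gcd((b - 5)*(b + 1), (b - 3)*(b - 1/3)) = 1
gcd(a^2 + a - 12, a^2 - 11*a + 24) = a - 3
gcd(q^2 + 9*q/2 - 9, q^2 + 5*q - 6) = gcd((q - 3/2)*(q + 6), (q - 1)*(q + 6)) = q + 6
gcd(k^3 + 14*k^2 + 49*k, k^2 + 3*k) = k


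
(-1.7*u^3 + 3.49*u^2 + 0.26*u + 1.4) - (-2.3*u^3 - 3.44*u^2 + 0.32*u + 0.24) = 0.6*u^3 + 6.93*u^2 - 0.06*u + 1.16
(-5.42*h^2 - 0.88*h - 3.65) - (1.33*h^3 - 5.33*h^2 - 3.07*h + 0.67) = -1.33*h^3 - 0.0899999999999999*h^2 + 2.19*h - 4.32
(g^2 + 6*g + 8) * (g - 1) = g^3 + 5*g^2 + 2*g - 8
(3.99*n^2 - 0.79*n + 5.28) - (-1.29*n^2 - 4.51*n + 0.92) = 5.28*n^2 + 3.72*n + 4.36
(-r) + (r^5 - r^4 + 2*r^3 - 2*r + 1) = r^5 - r^4 + 2*r^3 - 3*r + 1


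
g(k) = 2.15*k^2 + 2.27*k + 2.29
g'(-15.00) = -62.23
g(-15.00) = 451.99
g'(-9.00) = -36.43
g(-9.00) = 156.01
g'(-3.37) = -12.22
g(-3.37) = 19.06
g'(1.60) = 9.15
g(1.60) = 11.43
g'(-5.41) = -20.99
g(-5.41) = 52.94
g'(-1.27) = -3.19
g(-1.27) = 2.87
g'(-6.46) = -25.51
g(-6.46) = 77.35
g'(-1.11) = -2.50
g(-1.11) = 2.42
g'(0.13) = 2.83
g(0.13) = 2.62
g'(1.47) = 8.59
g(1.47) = 10.27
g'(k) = 4.3*k + 2.27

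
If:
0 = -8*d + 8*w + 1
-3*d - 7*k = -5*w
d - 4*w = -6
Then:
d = 13/6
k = 89/168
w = 49/24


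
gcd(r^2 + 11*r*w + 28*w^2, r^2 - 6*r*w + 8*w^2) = 1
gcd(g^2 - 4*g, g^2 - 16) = g - 4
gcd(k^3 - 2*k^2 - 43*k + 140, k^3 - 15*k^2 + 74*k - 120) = k^2 - 9*k + 20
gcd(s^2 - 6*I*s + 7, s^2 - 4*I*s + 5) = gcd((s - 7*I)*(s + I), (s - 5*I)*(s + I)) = s + I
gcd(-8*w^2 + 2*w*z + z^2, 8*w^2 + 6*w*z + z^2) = 4*w + z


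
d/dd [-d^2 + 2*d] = 2 - 2*d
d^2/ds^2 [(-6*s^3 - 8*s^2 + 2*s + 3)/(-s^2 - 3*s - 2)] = 2*(16*s^3 + 51*s^2 + 57*s + 23)/(s^6 + 9*s^5 + 33*s^4 + 63*s^3 + 66*s^2 + 36*s + 8)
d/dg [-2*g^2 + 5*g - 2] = 5 - 4*g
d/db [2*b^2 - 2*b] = 4*b - 2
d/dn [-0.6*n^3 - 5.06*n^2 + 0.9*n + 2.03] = -1.8*n^2 - 10.12*n + 0.9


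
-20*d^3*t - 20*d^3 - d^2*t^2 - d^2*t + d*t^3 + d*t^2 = (-5*d + t)*(4*d + t)*(d*t + d)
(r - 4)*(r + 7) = r^2 + 3*r - 28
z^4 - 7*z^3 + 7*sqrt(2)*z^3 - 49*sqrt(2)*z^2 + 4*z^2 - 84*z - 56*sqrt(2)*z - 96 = (z - 8)*(z + 1)*(z + sqrt(2))*(z + 6*sqrt(2))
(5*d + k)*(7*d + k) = 35*d^2 + 12*d*k + k^2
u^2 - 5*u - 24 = (u - 8)*(u + 3)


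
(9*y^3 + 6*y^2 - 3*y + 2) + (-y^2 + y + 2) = 9*y^3 + 5*y^2 - 2*y + 4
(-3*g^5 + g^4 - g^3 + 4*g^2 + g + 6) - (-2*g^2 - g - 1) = -3*g^5 + g^4 - g^3 + 6*g^2 + 2*g + 7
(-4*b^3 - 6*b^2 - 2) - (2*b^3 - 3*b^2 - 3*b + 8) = -6*b^3 - 3*b^2 + 3*b - 10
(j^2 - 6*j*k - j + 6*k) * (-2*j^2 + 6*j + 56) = -2*j^4 + 12*j^3*k + 8*j^3 - 48*j^2*k + 50*j^2 - 300*j*k - 56*j + 336*k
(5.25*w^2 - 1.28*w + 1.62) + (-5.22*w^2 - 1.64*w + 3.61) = 0.0300000000000002*w^2 - 2.92*w + 5.23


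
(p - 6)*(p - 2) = p^2 - 8*p + 12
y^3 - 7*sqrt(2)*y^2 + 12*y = y*(y - 6*sqrt(2))*(y - sqrt(2))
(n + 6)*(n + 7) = n^2 + 13*n + 42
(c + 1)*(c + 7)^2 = c^3 + 15*c^2 + 63*c + 49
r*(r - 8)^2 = r^3 - 16*r^2 + 64*r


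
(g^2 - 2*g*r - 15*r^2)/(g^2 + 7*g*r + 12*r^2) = (g - 5*r)/(g + 4*r)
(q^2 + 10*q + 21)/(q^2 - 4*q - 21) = (q + 7)/(q - 7)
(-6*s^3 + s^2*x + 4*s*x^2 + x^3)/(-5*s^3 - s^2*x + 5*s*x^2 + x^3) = (6*s^2 + 5*s*x + x^2)/(5*s^2 + 6*s*x + x^2)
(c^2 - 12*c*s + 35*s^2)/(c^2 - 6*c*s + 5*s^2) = (-c + 7*s)/(-c + s)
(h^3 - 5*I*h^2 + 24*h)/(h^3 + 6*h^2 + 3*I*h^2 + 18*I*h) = (h - 8*I)/(h + 6)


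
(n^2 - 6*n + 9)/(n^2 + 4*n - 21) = (n - 3)/(n + 7)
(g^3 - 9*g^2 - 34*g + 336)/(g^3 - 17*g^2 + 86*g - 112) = (g + 6)/(g - 2)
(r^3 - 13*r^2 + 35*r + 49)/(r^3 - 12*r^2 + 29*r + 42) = (r - 7)/(r - 6)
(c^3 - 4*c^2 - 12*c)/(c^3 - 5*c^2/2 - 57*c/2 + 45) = 2*c*(c + 2)/(2*c^2 + 7*c - 15)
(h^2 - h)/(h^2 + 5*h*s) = (h - 1)/(h + 5*s)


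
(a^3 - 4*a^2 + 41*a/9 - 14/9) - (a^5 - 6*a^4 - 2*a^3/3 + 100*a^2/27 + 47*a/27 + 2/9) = -a^5 + 6*a^4 + 5*a^3/3 - 208*a^2/27 + 76*a/27 - 16/9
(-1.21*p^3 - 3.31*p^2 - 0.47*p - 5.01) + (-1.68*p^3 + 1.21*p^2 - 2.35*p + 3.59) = -2.89*p^3 - 2.1*p^2 - 2.82*p - 1.42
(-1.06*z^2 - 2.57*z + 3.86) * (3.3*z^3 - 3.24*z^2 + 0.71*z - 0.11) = -3.498*z^5 - 5.0466*z^4 + 20.3122*z^3 - 14.2145*z^2 + 3.0233*z - 0.4246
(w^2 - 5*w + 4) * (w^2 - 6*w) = w^4 - 11*w^3 + 34*w^2 - 24*w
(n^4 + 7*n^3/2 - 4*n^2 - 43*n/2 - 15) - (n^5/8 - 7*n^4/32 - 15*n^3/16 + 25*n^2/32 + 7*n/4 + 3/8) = -n^5/8 + 39*n^4/32 + 71*n^3/16 - 153*n^2/32 - 93*n/4 - 123/8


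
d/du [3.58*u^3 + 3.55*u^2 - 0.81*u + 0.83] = 10.74*u^2 + 7.1*u - 0.81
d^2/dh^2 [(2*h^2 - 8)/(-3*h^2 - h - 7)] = 12*(h^3 + 57*h^2 + 12*h - 43)/(27*h^6 + 27*h^5 + 198*h^4 + 127*h^3 + 462*h^2 + 147*h + 343)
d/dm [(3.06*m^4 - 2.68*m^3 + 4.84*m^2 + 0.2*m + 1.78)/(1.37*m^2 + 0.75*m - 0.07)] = (8.3844*m^5 + 3.2134*m^4 - 4.8768*m^3 + 3.9188*m^2 - 5.5548*m - 1.349)/(1.8769*m^4 + 2.055*m^3 + 0.3707*m^2 - 0.105*m + 0.0049)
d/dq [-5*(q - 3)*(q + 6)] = -10*q - 15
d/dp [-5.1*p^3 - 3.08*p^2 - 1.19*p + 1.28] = -15.3*p^2 - 6.16*p - 1.19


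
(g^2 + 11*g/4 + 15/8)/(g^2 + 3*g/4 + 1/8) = (8*g^2 + 22*g + 15)/(8*g^2 + 6*g + 1)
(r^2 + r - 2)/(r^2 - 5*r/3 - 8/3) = 3*(-r^2 - r + 2)/(-3*r^2 + 5*r + 8)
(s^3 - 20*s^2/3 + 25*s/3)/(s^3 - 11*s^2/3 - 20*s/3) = (3*s - 5)/(3*s + 4)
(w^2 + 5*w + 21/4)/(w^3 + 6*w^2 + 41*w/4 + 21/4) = 1/(w + 1)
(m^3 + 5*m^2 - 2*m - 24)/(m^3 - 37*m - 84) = (m - 2)/(m - 7)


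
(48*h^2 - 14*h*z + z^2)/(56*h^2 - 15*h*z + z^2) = (-6*h + z)/(-7*h + z)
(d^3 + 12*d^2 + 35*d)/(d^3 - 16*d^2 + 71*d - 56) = d*(d^2 + 12*d + 35)/(d^3 - 16*d^2 + 71*d - 56)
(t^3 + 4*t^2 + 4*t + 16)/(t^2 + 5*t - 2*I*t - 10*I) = (t^2 + 2*t*(2 + I) + 8*I)/(t + 5)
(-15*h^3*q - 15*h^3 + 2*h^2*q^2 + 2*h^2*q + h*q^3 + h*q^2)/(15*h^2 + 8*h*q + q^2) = h*(-3*h*q - 3*h + q^2 + q)/(3*h + q)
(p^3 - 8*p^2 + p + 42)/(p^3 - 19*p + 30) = (p^2 - 5*p - 14)/(p^2 + 3*p - 10)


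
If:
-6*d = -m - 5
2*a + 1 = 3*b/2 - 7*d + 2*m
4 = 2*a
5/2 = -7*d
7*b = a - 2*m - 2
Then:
No Solution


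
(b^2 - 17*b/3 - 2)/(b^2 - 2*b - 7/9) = 3*(b - 6)/(3*b - 7)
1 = 1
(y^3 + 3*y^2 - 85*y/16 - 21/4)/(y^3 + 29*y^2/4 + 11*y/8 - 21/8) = (4*y^2 + 9*y - 28)/(2*(2*y^2 + 13*y - 7))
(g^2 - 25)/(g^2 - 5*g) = (g + 5)/g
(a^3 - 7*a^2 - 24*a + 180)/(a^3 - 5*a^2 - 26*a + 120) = (a - 6)/(a - 4)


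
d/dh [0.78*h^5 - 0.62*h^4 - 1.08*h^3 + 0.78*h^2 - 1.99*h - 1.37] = 3.9*h^4 - 2.48*h^3 - 3.24*h^2 + 1.56*h - 1.99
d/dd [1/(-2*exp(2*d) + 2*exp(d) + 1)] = (4*exp(d) - 2)*exp(d)/(-2*exp(2*d) + 2*exp(d) + 1)^2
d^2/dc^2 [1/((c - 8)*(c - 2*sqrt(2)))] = 2*((c - 8)^2 + (c - 8)*(c - 2*sqrt(2)) + (c - 2*sqrt(2))^2)/((c - 8)^3*(c - 2*sqrt(2))^3)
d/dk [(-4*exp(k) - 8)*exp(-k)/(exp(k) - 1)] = 4*(exp(2*k) + 4*exp(k) - 2)*exp(-k)/(exp(2*k) - 2*exp(k) + 1)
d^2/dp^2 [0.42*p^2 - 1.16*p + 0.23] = 0.840000000000000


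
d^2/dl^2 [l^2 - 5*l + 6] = 2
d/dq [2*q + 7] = 2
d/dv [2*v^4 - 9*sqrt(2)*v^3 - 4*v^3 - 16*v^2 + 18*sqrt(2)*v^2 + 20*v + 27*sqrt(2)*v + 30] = 8*v^3 - 27*sqrt(2)*v^2 - 12*v^2 - 32*v + 36*sqrt(2)*v + 20 + 27*sqrt(2)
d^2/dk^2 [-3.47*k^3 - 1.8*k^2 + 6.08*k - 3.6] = -20.82*k - 3.6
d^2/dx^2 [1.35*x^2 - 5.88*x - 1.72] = 2.70000000000000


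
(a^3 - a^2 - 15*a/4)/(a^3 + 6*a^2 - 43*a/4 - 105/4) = a/(a + 7)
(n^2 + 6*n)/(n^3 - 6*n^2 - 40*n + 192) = n/(n^2 - 12*n + 32)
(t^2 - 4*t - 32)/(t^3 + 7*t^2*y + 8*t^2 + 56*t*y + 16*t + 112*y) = (t - 8)/(t^2 + 7*t*y + 4*t + 28*y)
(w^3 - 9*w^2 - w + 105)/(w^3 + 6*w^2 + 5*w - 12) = (w^2 - 12*w + 35)/(w^2 + 3*w - 4)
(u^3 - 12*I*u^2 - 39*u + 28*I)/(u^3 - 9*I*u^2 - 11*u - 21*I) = (u^2 - 5*I*u - 4)/(u^2 - 2*I*u + 3)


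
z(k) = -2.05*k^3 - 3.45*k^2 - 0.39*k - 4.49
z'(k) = -6.15*k^2 - 6.9*k - 0.39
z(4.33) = -237.29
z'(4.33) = -145.57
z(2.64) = -67.28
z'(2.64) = -61.47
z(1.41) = -17.65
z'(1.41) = -22.35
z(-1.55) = -4.54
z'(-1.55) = -4.47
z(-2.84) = 15.75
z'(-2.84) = -30.40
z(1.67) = -24.31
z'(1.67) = -29.06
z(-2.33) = 3.62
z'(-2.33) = -17.70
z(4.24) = -224.43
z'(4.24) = -140.21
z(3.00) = -92.06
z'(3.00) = -76.44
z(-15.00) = 6143.86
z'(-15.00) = -1280.64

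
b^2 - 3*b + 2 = (b - 2)*(b - 1)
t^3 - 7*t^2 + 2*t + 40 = (t - 5)*(t - 4)*(t + 2)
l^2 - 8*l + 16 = (l - 4)^2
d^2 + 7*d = d*(d + 7)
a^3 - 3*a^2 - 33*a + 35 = (a - 7)*(a - 1)*(a + 5)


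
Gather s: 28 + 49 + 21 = 98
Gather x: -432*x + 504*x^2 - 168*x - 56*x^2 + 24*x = 448*x^2 - 576*x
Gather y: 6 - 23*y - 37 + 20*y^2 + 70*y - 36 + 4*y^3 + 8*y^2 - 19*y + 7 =4*y^3 + 28*y^2 + 28*y - 60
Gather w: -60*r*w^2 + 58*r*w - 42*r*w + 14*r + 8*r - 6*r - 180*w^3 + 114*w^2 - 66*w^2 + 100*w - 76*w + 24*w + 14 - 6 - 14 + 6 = 16*r - 180*w^3 + w^2*(48 - 60*r) + w*(16*r + 48)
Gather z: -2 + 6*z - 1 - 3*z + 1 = 3*z - 2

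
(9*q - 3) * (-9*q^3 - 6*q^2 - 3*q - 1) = -81*q^4 - 27*q^3 - 9*q^2 + 3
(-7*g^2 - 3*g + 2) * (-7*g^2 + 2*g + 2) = 49*g^4 + 7*g^3 - 34*g^2 - 2*g + 4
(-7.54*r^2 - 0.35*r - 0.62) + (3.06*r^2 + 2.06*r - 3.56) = -4.48*r^2 + 1.71*r - 4.18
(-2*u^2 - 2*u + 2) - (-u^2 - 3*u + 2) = -u^2 + u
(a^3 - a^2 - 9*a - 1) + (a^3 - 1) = 2*a^3 - a^2 - 9*a - 2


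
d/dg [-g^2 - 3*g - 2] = -2*g - 3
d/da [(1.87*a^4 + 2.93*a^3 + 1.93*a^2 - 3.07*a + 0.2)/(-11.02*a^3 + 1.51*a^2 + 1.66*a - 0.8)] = (-20.6074*a^6 + 5.64739999999999*a^5 + 35.0055*a^4 - 63.9192*a^3 + 7.4195*a^2 - 3.692*a + 2.124)/(121.4404*a^6 - 33.2804*a^5 - 34.3063*a^4 + 22.6452*a^3 + 0.339599999999999*a^2 - 2.656*a + 0.64)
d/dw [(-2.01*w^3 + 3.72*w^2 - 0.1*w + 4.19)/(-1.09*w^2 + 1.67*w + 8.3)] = (2.1909*w^4 - 6.7134*w^3 - 43.9456*w^2 + 70.8862*w - 7.8273)/(1.1881*w^4 - 3.6406*w^3 - 15.3051*w^2 + 27.722*w + 68.89)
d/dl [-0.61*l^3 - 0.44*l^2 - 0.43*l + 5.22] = -1.83*l^2 - 0.88*l - 0.43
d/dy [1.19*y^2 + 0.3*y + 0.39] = 2.38*y + 0.3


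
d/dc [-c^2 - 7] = -2*c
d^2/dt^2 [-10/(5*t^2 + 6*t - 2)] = 20*(25*t^2 + 30*t - 4*(5*t + 3)^2 - 10)/(5*t^2 + 6*t - 2)^3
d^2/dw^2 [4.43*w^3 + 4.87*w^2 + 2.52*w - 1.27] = 26.58*w + 9.74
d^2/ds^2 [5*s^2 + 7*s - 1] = 10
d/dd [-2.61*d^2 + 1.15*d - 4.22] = 1.15 - 5.22*d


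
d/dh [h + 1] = 1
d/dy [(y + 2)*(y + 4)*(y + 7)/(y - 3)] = 2*(y^3 + 2*y^2 - 39*y - 103)/(y^2 - 6*y + 9)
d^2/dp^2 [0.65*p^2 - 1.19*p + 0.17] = 1.30000000000000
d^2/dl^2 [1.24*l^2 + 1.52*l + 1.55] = 2.48000000000000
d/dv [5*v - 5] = 5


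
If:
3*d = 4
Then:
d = 4/3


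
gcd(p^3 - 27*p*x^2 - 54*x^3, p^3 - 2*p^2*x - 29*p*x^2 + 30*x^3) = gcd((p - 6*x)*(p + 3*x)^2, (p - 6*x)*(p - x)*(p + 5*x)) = -p + 6*x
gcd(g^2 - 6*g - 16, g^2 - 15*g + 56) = g - 8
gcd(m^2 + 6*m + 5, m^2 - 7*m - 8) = m + 1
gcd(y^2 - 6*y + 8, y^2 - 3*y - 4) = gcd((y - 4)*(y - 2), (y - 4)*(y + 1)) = y - 4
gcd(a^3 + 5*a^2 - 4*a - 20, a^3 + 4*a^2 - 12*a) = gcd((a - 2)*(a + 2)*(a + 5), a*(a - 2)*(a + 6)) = a - 2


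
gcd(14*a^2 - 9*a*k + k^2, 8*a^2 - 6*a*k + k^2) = 2*a - k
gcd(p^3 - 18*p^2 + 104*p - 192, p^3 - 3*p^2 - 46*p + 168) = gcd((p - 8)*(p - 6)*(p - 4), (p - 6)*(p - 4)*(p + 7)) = p^2 - 10*p + 24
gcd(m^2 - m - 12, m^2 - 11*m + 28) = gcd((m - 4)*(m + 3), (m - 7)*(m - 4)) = m - 4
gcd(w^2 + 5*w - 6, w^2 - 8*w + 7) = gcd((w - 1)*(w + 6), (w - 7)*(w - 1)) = w - 1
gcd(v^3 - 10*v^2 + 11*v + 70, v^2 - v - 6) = v + 2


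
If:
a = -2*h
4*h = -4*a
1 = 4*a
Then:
No Solution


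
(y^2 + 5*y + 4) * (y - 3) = y^3 + 2*y^2 - 11*y - 12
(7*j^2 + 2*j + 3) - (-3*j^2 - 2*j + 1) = 10*j^2 + 4*j + 2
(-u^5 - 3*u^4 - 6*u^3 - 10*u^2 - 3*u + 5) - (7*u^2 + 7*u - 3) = -u^5 - 3*u^4 - 6*u^3 - 17*u^2 - 10*u + 8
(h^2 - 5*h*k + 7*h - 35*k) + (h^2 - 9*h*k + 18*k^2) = 2*h^2 - 14*h*k + 7*h + 18*k^2 - 35*k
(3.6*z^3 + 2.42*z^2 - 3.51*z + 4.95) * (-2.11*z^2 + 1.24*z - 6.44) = -7.596*z^5 - 0.642199999999999*z^4 - 12.7771*z^3 - 30.3817*z^2 + 28.7424*z - 31.878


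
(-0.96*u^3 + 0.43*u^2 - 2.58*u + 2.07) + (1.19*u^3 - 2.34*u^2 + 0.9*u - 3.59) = 0.23*u^3 - 1.91*u^2 - 1.68*u - 1.52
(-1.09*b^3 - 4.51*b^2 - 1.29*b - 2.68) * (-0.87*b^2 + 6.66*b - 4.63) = 0.9483*b^5 - 3.3357*b^4 - 23.8676*b^3 + 14.6215*b^2 - 11.8761*b + 12.4084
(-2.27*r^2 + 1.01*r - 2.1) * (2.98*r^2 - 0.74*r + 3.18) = -6.7646*r^4 + 4.6896*r^3 - 14.224*r^2 + 4.7658*r - 6.678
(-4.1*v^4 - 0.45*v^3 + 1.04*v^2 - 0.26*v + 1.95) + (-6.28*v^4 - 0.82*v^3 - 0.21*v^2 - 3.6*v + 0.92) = -10.38*v^4 - 1.27*v^3 + 0.83*v^2 - 3.86*v + 2.87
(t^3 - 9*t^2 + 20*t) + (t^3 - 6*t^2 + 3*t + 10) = 2*t^3 - 15*t^2 + 23*t + 10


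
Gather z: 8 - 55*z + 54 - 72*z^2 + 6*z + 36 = -72*z^2 - 49*z + 98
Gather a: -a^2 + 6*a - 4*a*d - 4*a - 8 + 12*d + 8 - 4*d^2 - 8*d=-a^2 + a*(2 - 4*d) - 4*d^2 + 4*d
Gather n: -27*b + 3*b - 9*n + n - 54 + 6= -24*b - 8*n - 48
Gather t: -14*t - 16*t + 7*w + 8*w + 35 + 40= -30*t + 15*w + 75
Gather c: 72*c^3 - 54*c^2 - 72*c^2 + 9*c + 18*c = 72*c^3 - 126*c^2 + 27*c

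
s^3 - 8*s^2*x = s^2*(s - 8*x)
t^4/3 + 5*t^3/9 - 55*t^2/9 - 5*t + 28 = (t/3 + 1)*(t - 3)*(t - 7/3)*(t + 4)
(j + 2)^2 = j^2 + 4*j + 4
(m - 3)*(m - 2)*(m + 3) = m^3 - 2*m^2 - 9*m + 18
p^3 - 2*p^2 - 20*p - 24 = (p - 6)*(p + 2)^2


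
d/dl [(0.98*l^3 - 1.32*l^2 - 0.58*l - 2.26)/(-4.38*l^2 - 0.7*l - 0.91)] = (-4.2924*l^4 - 1.372*l^3 - 4.2918*l^2 - 17.3952*l - 1.0542)/(19.1844*l^4 + 6.132*l^3 + 8.4616*l^2 + 1.274*l + 0.8281)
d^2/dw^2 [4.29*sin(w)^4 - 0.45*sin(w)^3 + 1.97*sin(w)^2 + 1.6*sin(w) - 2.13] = -68.64*sin(w)^4 + 4.05*sin(w)^3 + 43.6*sin(w)^2 - 4.3*sin(w) + 3.94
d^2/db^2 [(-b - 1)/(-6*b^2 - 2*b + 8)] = ((b + 1)*(6*b + 1)^2 - (9*b + 4)*(3*b^2 + b - 4))/(3*b^2 + b - 4)^3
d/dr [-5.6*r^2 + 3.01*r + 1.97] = 3.01 - 11.2*r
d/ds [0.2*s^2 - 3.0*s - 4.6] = 0.4*s - 3.0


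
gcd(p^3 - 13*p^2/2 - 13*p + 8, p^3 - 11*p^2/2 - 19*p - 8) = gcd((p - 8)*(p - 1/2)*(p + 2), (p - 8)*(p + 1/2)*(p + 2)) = p^2 - 6*p - 16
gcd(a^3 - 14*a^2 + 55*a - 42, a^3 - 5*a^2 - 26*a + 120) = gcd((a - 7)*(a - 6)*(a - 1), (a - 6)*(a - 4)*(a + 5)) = a - 6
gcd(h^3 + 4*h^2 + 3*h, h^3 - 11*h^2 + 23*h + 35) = h + 1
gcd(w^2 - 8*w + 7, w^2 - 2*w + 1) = w - 1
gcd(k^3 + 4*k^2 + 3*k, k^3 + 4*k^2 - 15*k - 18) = k + 1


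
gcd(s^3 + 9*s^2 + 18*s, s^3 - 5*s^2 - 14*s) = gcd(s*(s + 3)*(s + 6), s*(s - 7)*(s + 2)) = s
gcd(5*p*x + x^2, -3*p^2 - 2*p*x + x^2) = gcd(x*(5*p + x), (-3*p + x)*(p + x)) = 1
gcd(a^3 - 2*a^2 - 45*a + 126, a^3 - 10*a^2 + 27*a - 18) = a^2 - 9*a + 18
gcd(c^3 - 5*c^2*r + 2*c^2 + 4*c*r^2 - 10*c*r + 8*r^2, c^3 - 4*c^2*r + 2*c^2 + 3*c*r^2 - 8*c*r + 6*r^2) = -c^2 + c*r - 2*c + 2*r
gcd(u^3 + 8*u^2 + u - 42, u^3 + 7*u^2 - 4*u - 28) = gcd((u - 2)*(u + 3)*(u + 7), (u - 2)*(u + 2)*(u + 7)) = u^2 + 5*u - 14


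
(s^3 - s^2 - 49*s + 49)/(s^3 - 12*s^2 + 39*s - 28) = (s + 7)/(s - 4)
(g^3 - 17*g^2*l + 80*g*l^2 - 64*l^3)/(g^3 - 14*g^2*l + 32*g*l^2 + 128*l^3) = (g - l)/(g + 2*l)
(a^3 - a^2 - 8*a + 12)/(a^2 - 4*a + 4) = a + 3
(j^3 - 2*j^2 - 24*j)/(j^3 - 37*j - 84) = j*(j - 6)/(j^2 - 4*j - 21)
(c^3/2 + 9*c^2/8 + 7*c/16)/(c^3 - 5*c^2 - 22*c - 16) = c*(8*c^2 + 18*c + 7)/(16*(c^3 - 5*c^2 - 22*c - 16))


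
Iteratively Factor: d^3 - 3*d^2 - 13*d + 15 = (d + 3)*(d^2 - 6*d + 5) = (d - 5)*(d + 3)*(d - 1)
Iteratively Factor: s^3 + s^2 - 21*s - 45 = (s + 3)*(s^2 - 2*s - 15) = (s - 5)*(s + 3)*(s + 3)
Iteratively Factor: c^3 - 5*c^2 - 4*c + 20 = (c - 2)*(c^2 - 3*c - 10) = (c - 5)*(c - 2)*(c + 2)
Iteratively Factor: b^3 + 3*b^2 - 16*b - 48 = (b + 3)*(b^2 - 16) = (b - 4)*(b + 3)*(b + 4)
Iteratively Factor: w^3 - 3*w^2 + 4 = (w + 1)*(w^2 - 4*w + 4) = (w - 2)*(w + 1)*(w - 2)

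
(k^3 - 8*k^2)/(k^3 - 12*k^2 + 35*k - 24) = k^2/(k^2 - 4*k + 3)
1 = 1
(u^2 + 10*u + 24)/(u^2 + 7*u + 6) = (u + 4)/(u + 1)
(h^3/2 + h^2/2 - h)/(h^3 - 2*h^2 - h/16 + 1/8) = 8*h*(h^2 + h - 2)/(16*h^3 - 32*h^2 - h + 2)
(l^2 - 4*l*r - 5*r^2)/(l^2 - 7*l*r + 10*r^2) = (-l - r)/(-l + 2*r)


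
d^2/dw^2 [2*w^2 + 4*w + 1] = 4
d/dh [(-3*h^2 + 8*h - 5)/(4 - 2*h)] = (3*h^2 - 12*h + 11)/(2*(h^2 - 4*h + 4))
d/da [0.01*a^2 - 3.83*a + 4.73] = 0.02*a - 3.83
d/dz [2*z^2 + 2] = 4*z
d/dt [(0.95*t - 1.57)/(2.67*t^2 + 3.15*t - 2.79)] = (-2.5365*t^2 + 8.3838*t + 2.295)/(7.1289*t^4 + 16.821*t^3 - 4.9761*t^2 - 17.577*t + 7.7841)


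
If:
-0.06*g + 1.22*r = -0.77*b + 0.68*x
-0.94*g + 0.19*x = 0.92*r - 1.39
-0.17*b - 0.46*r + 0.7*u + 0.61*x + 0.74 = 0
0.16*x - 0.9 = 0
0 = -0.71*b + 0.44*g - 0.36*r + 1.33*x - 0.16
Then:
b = 25.69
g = 14.71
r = -12.36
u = -7.84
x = 5.62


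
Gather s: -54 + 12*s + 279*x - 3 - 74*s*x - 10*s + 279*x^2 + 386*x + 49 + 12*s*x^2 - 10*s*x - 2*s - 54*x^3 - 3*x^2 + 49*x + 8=s*(12*x^2 - 84*x) - 54*x^3 + 276*x^2 + 714*x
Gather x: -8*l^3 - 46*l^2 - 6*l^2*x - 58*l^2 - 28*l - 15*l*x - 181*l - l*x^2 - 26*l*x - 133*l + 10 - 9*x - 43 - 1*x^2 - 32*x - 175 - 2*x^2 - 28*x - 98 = -8*l^3 - 104*l^2 - 342*l + x^2*(-l - 3) + x*(-6*l^2 - 41*l - 69) - 306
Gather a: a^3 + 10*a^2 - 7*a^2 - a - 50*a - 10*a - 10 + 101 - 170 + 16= a^3 + 3*a^2 - 61*a - 63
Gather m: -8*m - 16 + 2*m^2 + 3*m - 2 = 2*m^2 - 5*m - 18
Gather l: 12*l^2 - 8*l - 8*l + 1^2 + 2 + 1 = 12*l^2 - 16*l + 4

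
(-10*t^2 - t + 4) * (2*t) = -20*t^3 - 2*t^2 + 8*t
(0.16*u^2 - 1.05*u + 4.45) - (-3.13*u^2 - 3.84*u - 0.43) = 3.29*u^2 + 2.79*u + 4.88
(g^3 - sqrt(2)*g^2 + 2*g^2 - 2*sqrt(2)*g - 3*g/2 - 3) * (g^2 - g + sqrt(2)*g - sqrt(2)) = g^5 + g^4 - 11*g^3/2 - 7*g^2/2 - 3*sqrt(2)*g^2/2 - 3*sqrt(2)*g/2 + 7*g + 3*sqrt(2)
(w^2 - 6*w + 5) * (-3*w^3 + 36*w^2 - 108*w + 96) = -3*w^5 + 54*w^4 - 339*w^3 + 924*w^2 - 1116*w + 480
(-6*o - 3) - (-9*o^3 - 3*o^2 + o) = 9*o^3 + 3*o^2 - 7*o - 3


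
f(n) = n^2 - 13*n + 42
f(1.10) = 28.91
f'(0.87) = -11.26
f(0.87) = 31.45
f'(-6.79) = -26.58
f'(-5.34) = -23.68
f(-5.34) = 139.94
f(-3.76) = 105.02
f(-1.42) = 62.48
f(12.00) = 30.00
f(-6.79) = 176.37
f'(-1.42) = -15.84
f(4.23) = 4.90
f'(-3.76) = -20.52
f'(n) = 2*n - 13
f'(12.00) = 11.00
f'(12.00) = 11.00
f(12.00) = 30.00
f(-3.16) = 93.07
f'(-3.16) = -19.32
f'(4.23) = -4.54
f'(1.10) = -10.80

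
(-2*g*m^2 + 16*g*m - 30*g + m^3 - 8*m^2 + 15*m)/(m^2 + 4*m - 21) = (-2*g*m + 10*g + m^2 - 5*m)/(m + 7)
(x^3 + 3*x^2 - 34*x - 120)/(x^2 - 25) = (x^2 - 2*x - 24)/(x - 5)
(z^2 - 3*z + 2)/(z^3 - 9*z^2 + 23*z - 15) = (z - 2)/(z^2 - 8*z + 15)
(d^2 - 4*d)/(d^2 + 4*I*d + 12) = d*(d - 4)/(d^2 + 4*I*d + 12)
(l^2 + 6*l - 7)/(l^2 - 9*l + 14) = (l^2 + 6*l - 7)/(l^2 - 9*l + 14)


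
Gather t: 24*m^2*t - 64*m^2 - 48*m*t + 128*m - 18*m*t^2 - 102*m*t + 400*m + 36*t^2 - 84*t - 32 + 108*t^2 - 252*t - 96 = -64*m^2 + 528*m + t^2*(144 - 18*m) + t*(24*m^2 - 150*m - 336) - 128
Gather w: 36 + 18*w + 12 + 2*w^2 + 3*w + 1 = 2*w^2 + 21*w + 49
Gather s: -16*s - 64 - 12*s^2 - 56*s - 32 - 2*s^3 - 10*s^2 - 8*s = -2*s^3 - 22*s^2 - 80*s - 96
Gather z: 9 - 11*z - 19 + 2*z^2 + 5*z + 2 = 2*z^2 - 6*z - 8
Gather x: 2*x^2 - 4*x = 2*x^2 - 4*x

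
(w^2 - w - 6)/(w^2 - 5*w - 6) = (-w^2 + w + 6)/(-w^2 + 5*w + 6)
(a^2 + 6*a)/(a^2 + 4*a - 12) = a/(a - 2)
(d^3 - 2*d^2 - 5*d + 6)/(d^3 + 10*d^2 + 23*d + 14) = (d^2 - 4*d + 3)/(d^2 + 8*d + 7)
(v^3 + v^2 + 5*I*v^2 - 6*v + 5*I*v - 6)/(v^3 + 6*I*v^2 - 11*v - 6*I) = (v + 1)/(v + I)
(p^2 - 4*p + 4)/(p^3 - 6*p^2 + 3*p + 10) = (p - 2)/(p^2 - 4*p - 5)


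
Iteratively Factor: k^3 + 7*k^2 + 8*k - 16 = (k + 4)*(k^2 + 3*k - 4) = (k + 4)^2*(k - 1)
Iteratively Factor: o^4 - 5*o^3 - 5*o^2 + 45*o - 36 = (o - 4)*(o^3 - o^2 - 9*o + 9) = (o - 4)*(o - 1)*(o^2 - 9) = (o - 4)*(o - 1)*(o + 3)*(o - 3)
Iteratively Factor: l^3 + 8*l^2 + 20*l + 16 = (l + 2)*(l^2 + 6*l + 8) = (l + 2)*(l + 4)*(l + 2)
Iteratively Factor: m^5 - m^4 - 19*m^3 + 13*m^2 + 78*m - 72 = (m - 2)*(m^4 + m^3 - 17*m^2 - 21*m + 36) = (m - 2)*(m + 3)*(m^3 - 2*m^2 - 11*m + 12) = (m - 2)*(m - 1)*(m + 3)*(m^2 - m - 12) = (m - 4)*(m - 2)*(m - 1)*(m + 3)*(m + 3)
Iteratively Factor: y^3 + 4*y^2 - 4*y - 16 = (y + 4)*(y^2 - 4) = (y - 2)*(y + 4)*(y + 2)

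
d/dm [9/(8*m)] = -9/(8*m^2)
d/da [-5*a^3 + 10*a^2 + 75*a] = -15*a^2 + 20*a + 75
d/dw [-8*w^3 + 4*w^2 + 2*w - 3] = -24*w^2 + 8*w + 2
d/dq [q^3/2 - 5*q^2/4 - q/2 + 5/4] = 3*q^2/2 - 5*q/2 - 1/2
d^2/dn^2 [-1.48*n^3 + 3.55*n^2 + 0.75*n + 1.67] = 7.1 - 8.88*n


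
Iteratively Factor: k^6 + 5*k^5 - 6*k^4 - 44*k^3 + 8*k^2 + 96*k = (k)*(k^5 + 5*k^4 - 6*k^3 - 44*k^2 + 8*k + 96) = k*(k + 2)*(k^4 + 3*k^3 - 12*k^2 - 20*k + 48) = k*(k - 2)*(k + 2)*(k^3 + 5*k^2 - 2*k - 24) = k*(k - 2)*(k + 2)*(k + 3)*(k^2 + 2*k - 8) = k*(k - 2)^2*(k + 2)*(k + 3)*(k + 4)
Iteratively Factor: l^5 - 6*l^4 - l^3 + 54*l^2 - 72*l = (l + 3)*(l^4 - 9*l^3 + 26*l^2 - 24*l) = l*(l + 3)*(l^3 - 9*l^2 + 26*l - 24) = l*(l - 2)*(l + 3)*(l^2 - 7*l + 12) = l*(l - 4)*(l - 2)*(l + 3)*(l - 3)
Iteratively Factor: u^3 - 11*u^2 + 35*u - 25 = (u - 5)*(u^2 - 6*u + 5) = (u - 5)*(u - 1)*(u - 5)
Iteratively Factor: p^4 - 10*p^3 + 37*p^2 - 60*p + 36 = (p - 3)*(p^3 - 7*p^2 + 16*p - 12) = (p - 3)*(p - 2)*(p^2 - 5*p + 6) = (p - 3)*(p - 2)^2*(p - 3)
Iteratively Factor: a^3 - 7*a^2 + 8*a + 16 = (a - 4)*(a^2 - 3*a - 4) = (a - 4)*(a + 1)*(a - 4)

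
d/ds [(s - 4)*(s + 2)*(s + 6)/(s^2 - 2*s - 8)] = 1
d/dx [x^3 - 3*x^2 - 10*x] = 3*x^2 - 6*x - 10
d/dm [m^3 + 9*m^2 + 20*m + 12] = 3*m^2 + 18*m + 20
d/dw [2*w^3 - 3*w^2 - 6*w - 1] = 6*w^2 - 6*w - 6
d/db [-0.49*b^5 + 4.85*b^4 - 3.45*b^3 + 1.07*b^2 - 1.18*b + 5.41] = -2.45*b^4 + 19.4*b^3 - 10.35*b^2 + 2.14*b - 1.18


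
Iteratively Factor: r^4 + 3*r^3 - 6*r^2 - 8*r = (r)*(r^3 + 3*r^2 - 6*r - 8) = r*(r - 2)*(r^2 + 5*r + 4) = r*(r - 2)*(r + 4)*(r + 1)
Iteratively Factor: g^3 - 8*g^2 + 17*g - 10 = (g - 1)*(g^2 - 7*g + 10) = (g - 5)*(g - 1)*(g - 2)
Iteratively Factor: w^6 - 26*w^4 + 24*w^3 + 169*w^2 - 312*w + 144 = (w - 3)*(w^5 + 3*w^4 - 17*w^3 - 27*w^2 + 88*w - 48) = (w - 3)*(w - 1)*(w^4 + 4*w^3 - 13*w^2 - 40*w + 48) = (w - 3)*(w - 1)^2*(w^3 + 5*w^2 - 8*w - 48) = (w - 3)*(w - 1)^2*(w + 4)*(w^2 + w - 12) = (w - 3)^2*(w - 1)^2*(w + 4)*(w + 4)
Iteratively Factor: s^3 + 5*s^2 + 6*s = (s)*(s^2 + 5*s + 6) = s*(s + 2)*(s + 3)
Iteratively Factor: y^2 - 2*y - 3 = (y + 1)*(y - 3)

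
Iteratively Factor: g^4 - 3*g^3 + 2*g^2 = (g)*(g^3 - 3*g^2 + 2*g) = g*(g - 2)*(g^2 - g) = g*(g - 2)*(g - 1)*(g)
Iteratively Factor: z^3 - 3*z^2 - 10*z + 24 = (z + 3)*(z^2 - 6*z + 8) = (z - 4)*(z + 3)*(z - 2)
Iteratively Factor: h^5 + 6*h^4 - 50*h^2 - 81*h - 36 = (h + 3)*(h^4 + 3*h^3 - 9*h^2 - 23*h - 12) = (h + 1)*(h + 3)*(h^3 + 2*h^2 - 11*h - 12) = (h - 3)*(h + 1)*(h + 3)*(h^2 + 5*h + 4) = (h - 3)*(h + 1)*(h + 3)*(h + 4)*(h + 1)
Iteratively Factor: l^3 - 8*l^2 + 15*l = (l - 5)*(l^2 - 3*l) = (l - 5)*(l - 3)*(l)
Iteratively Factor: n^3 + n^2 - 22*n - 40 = (n + 2)*(n^2 - n - 20) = (n + 2)*(n + 4)*(n - 5)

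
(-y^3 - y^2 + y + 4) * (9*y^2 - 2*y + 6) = -9*y^5 - 7*y^4 + 5*y^3 + 28*y^2 - 2*y + 24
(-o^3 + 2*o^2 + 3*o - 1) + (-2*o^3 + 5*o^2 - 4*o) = -3*o^3 + 7*o^2 - o - 1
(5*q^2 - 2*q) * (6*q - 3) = 30*q^3 - 27*q^2 + 6*q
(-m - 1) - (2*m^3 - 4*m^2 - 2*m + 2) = -2*m^3 + 4*m^2 + m - 3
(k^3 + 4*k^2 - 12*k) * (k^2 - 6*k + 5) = k^5 - 2*k^4 - 31*k^3 + 92*k^2 - 60*k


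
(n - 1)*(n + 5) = n^2 + 4*n - 5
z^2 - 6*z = z*(z - 6)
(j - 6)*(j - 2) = j^2 - 8*j + 12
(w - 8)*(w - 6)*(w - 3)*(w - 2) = w^4 - 19*w^3 + 124*w^2 - 324*w + 288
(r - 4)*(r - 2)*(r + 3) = r^3 - 3*r^2 - 10*r + 24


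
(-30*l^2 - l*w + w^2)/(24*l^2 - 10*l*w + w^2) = (5*l + w)/(-4*l + w)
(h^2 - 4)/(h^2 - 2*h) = (h + 2)/h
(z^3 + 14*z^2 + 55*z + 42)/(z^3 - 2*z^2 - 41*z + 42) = (z^2 + 8*z + 7)/(z^2 - 8*z + 7)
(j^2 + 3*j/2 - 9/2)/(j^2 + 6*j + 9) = (j - 3/2)/(j + 3)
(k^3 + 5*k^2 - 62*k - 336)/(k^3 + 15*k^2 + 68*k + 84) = (k - 8)/(k + 2)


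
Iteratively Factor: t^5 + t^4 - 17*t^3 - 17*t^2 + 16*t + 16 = (t + 1)*(t^4 - 17*t^2 + 16) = (t - 4)*(t + 1)*(t^3 + 4*t^2 - t - 4) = (t - 4)*(t + 1)^2*(t^2 + 3*t - 4) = (t - 4)*(t - 1)*(t + 1)^2*(t + 4)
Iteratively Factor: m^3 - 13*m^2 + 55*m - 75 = (m - 3)*(m^2 - 10*m + 25) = (m - 5)*(m - 3)*(m - 5)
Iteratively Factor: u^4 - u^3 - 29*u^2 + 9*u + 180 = (u - 3)*(u^3 + 2*u^2 - 23*u - 60) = (u - 3)*(u + 3)*(u^2 - u - 20) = (u - 3)*(u + 3)*(u + 4)*(u - 5)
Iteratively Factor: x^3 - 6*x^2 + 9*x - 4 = (x - 1)*(x^2 - 5*x + 4) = (x - 4)*(x - 1)*(x - 1)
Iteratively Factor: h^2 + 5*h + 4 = (h + 1)*(h + 4)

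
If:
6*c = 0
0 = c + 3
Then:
No Solution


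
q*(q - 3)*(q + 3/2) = q^3 - 3*q^2/2 - 9*q/2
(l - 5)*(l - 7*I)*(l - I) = l^3 - 5*l^2 - 8*I*l^2 - 7*l + 40*I*l + 35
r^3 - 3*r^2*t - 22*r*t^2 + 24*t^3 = (r - 6*t)*(r - t)*(r + 4*t)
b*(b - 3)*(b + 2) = b^3 - b^2 - 6*b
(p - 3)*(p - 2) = p^2 - 5*p + 6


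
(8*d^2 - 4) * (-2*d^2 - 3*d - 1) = -16*d^4 - 24*d^3 + 12*d + 4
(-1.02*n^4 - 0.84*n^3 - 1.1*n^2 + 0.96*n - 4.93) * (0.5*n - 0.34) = -0.51*n^5 - 0.0731999999999999*n^4 - 0.2644*n^3 + 0.854*n^2 - 2.7914*n + 1.6762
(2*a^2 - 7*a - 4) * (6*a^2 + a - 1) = 12*a^4 - 40*a^3 - 33*a^2 + 3*a + 4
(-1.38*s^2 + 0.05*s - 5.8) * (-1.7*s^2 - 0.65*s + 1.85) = 2.346*s^4 + 0.812*s^3 + 7.2745*s^2 + 3.8625*s - 10.73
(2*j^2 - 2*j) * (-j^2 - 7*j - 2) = -2*j^4 - 12*j^3 + 10*j^2 + 4*j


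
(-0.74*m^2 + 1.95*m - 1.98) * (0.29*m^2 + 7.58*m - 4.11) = -0.2146*m^4 - 5.0437*m^3 + 17.2482*m^2 - 23.0229*m + 8.1378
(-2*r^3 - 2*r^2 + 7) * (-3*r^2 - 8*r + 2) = 6*r^5 + 22*r^4 + 12*r^3 - 25*r^2 - 56*r + 14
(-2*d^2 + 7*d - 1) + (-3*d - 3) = -2*d^2 + 4*d - 4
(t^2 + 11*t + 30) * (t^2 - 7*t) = t^4 + 4*t^3 - 47*t^2 - 210*t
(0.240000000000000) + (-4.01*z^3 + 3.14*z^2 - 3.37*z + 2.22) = -4.01*z^3 + 3.14*z^2 - 3.37*z + 2.46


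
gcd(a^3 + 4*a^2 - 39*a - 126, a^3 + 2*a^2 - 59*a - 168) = a^2 + 10*a + 21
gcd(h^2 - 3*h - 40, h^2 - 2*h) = 1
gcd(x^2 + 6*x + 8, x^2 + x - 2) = x + 2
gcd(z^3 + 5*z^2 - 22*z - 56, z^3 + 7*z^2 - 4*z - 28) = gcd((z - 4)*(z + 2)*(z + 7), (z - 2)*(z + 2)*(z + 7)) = z^2 + 9*z + 14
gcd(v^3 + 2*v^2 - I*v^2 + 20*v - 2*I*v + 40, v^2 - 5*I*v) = v - 5*I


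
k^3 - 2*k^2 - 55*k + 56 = (k - 8)*(k - 1)*(k + 7)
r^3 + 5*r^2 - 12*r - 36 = (r - 3)*(r + 2)*(r + 6)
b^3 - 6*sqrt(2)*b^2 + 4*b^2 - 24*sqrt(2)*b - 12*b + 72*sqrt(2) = (b - 2)*(b + 6)*(b - 6*sqrt(2))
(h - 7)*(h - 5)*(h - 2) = h^3 - 14*h^2 + 59*h - 70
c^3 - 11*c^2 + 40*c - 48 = (c - 4)^2*(c - 3)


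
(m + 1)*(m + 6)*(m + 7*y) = m^3 + 7*m^2*y + 7*m^2 + 49*m*y + 6*m + 42*y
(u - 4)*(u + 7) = u^2 + 3*u - 28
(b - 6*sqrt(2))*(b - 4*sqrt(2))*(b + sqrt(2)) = b^3 - 9*sqrt(2)*b^2 + 28*b + 48*sqrt(2)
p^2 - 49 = (p - 7)*(p + 7)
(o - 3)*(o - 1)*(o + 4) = o^3 - 13*o + 12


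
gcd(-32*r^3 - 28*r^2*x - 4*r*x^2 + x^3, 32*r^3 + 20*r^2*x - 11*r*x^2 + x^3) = -8*r + x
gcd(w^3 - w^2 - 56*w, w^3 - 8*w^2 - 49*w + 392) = w^2 - w - 56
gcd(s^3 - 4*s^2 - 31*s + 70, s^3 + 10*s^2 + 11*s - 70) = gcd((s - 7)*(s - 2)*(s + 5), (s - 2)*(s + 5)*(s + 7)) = s^2 + 3*s - 10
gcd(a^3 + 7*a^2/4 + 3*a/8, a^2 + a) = a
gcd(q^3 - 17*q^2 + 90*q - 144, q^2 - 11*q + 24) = q^2 - 11*q + 24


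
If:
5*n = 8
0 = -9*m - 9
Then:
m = -1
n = 8/5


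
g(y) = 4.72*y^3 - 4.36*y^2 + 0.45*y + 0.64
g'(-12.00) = 2144.13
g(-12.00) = -8788.76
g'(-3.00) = 154.05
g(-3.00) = -167.39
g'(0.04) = 0.12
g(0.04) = 0.65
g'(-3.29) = 182.41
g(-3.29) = -216.12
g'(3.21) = 118.36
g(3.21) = 113.28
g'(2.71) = 80.81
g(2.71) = 63.78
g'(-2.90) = 144.82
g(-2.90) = -152.45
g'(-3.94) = 254.62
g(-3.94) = -357.51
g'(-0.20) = 2.76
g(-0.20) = 0.34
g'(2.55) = 70.29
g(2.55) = 51.70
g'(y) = 14.16*y^2 - 8.72*y + 0.45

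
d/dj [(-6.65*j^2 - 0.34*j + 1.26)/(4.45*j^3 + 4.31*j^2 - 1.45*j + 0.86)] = (29.5925*j^4 + 3.026*j^3 - 5.7131*j^2 - 22.2992*j + 1.5346)/(19.8025*j^6 + 38.359*j^5 + 5.6711*j^4 - 4.845*j^3 + 9.5157*j^2 - 2.494*j + 0.7396)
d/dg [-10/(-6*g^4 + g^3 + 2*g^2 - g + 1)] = 10*(-24*g^3 + 3*g^2 + 4*g - 1)/(-6*g^4 + g^3 + 2*g^2 - g + 1)^2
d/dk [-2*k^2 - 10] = -4*k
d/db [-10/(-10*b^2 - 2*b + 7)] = 20*(-10*b - 1)/(10*b^2 + 2*b - 7)^2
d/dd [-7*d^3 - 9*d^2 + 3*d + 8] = -21*d^2 - 18*d + 3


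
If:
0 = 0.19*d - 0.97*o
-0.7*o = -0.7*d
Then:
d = 0.00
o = 0.00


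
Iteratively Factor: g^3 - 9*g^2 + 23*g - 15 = (g - 1)*(g^2 - 8*g + 15) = (g - 3)*(g - 1)*(g - 5)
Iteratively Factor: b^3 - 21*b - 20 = (b + 4)*(b^2 - 4*b - 5) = (b - 5)*(b + 4)*(b + 1)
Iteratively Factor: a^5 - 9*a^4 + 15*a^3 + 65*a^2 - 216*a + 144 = (a - 4)*(a^4 - 5*a^3 - 5*a^2 + 45*a - 36) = (a - 4)^2*(a^3 - a^2 - 9*a + 9) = (a - 4)^2*(a - 1)*(a^2 - 9) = (a - 4)^2*(a - 1)*(a + 3)*(a - 3)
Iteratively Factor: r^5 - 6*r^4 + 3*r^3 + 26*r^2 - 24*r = (r + 2)*(r^4 - 8*r^3 + 19*r^2 - 12*r) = (r - 3)*(r + 2)*(r^3 - 5*r^2 + 4*r) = (r - 3)*(r - 1)*(r + 2)*(r^2 - 4*r) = r*(r - 3)*(r - 1)*(r + 2)*(r - 4)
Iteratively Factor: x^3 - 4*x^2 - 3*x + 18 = (x - 3)*(x^2 - x - 6) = (x - 3)*(x + 2)*(x - 3)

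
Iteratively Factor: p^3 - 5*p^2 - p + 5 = (p + 1)*(p^2 - 6*p + 5) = (p - 5)*(p + 1)*(p - 1)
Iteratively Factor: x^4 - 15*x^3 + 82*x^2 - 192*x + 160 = (x - 2)*(x^3 - 13*x^2 + 56*x - 80) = (x - 4)*(x - 2)*(x^2 - 9*x + 20) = (x - 5)*(x - 4)*(x - 2)*(x - 4)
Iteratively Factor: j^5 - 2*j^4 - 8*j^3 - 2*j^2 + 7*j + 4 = (j - 4)*(j^4 + 2*j^3 - 2*j - 1) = (j - 4)*(j + 1)*(j^3 + j^2 - j - 1) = (j - 4)*(j - 1)*(j + 1)*(j^2 + 2*j + 1) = (j - 4)*(j - 1)*(j + 1)^2*(j + 1)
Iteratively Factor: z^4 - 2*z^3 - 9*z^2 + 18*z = (z + 3)*(z^3 - 5*z^2 + 6*z) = (z - 2)*(z + 3)*(z^2 - 3*z) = (z - 3)*(z - 2)*(z + 3)*(z)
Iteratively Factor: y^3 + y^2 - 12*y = (y - 3)*(y^2 + 4*y) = (y - 3)*(y + 4)*(y)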